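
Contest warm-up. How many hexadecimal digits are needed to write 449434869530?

449434869530 in base 16 is 68A467DF1A, which has 10 digits.

10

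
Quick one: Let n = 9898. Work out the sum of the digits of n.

34

9+8+9+8 = 34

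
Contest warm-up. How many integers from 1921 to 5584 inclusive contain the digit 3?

1753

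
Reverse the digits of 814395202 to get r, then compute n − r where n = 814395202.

611801784

Reverse of 814395202 is 202593418.
814395202 − 202593418 = 611801784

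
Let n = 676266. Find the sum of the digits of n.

6+7+6+2+6+6 = 33

33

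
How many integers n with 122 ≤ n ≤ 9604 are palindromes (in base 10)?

173

The integers in [122, 9604] that are palindromes (in base 10): 131, 141, 151, 161, 171, 181, …, 9449, 9559.
173 qualify.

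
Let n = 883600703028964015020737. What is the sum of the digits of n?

89

8+8+3+6+0+0+7+0+3+0+2+8+9+6+4+0+1+5+0+2+0+7+3+7 = 89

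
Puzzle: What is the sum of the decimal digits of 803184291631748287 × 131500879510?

803184291631748287 × 131500879510 = 105619440758191232779435899370
Sum of its 30 digits: 139.

139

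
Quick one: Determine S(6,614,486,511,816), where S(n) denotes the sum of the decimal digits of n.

6+6+1+4+4+8+6+5+1+1+8+1+6 = 57

57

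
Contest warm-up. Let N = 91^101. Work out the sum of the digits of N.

865

91^101 = 729760957007567110241810823838810052690974947312546865901913145084753927500094967221302391573221041425476575819361657628834141147291776597784017423752748277225730829939391147673501617595463308514091
Sum of its 198 digits: 865.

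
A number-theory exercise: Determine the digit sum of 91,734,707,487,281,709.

84

9+1+7+3+4+7+0+7+4+8+7+2+8+1+7+0+9 = 84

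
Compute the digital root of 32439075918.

6

3+2+4+3+9+0+7+5+9+1+8 = 51
5+1 = 6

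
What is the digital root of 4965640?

4+9+6+5+6+4+0 = 34
3+4 = 7
(Equivalently, 4965640 mod 9 = 7.)

7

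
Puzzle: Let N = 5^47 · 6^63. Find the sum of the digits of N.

171

5^47 · 6^63 = 7500996761556336606484559930503987200000000000000000000000000000000000000000000000
Sum of its 82 digits: 171.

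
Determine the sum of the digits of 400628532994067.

4+0+0+6+2+8+5+3+2+9+9+4+0+6+7 = 65

65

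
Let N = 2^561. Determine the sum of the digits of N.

2^561 = 7547924849643082704483109161976537781833842440832880856752412600491248324784297704172253450355317535082936750061527689799541169259849585265122868502865392087298790653952
Sum of its 169 digits: 791.

791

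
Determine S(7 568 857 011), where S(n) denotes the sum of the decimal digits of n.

7+5+6+8+8+5+7+0+1+1 = 48

48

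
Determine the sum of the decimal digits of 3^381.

3^381 = 60701307829345189598774052427511817542263878230067241627714758618305019959491554026181355395005222312988332370503818752056184095339903896765894489087914722228298983367879572998390803
Sum of its 182 digits: 846.

846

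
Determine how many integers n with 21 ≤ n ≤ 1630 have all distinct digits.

The integers in [21, 1630] that have all distinct digits: 21, 23, 24, 25, 26, 27, …, 1629, 1630.
1014 qualify.

1014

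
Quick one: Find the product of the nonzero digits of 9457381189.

2177280

9×4×5×7×3×8×1×1×8×9 = 2177280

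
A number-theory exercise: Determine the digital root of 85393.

8+5+3+9+3 = 28
2+8 = 10
1+0 = 1

1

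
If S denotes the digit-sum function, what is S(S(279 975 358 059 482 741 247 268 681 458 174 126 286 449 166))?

First digit sum: 223.
2+2+3 = 7.

7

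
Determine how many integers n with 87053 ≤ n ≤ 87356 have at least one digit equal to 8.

The integers in [87053, 87356] that have at least one digit equal to 8: 87053, 87054, 87055, 87056, 87057, 87058, …, 87355, 87356.
304 qualify.

304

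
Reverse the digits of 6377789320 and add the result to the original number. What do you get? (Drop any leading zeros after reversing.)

6617667056

Reverse of 6377789320 is 239877736.
6377789320 + 239877736 = 6617667056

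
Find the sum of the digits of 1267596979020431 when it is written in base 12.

92

1267596979020431 in base 12 is BA20495362A8BB.
Digit sum: 11+10+2+0+4+9+5+3+6+2+10+8+11+11 = 92.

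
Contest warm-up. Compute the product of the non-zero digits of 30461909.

5832

3×4×6×1×9×9 = 5832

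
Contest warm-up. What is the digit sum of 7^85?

295

7^85 = 681292175541205709486531011694243236571309860372760091522256581907552807
Sum of its 72 digits: 295.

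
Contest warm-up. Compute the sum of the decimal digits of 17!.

17! = 355687428096000
Sum of its 15 digits: 63.

63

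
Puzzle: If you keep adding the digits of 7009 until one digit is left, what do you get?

7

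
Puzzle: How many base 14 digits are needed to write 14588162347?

9

14588162347 in base 14 is 9C565B9A3, which has 9 digits.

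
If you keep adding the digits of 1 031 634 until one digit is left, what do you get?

9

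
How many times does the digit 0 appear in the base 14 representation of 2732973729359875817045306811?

1

2732973729359875817045306811 in base 14 is BC925938B9C7B1712AD10A27.
The digit 0 appears 1 time.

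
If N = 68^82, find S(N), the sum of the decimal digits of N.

625

68^82 = 1843872307789249200355924272494211850413901761496411329814377181513222435860450881149823351287826985775425481162098393600183975405411917210912108314624
Sum of its 151 digits: 625.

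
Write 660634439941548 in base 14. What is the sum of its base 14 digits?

98

660634439941548 in base 14 is B91CC3DC084B2.
Digit sum: 11+9+1+12+12+3+13+12+0+8+4+11+2 = 98.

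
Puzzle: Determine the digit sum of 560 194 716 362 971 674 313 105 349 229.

5+6+0+1+9+4+7+1+6+3+6+2+9+7+1+6+7+4+3+1+3+1+0+5+3+4+9+2+2+9 = 126

126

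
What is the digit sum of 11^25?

11^25 = 108347059433883722041830251
Sum of its 27 digits: 101.

101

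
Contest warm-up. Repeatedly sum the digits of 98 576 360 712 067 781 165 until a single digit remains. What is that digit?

5

9+8+5+7+6+3+6+0+7+1+2+0+6+7+7+8+1+1+6+5 = 95
9+5 = 14
1+4 = 5
(Equivalently, 98 576 360 712 067 781 165 mod 9 = 5.)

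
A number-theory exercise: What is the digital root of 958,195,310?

9+5+8+1+9+5+3+1+0 = 41
4+1 = 5

5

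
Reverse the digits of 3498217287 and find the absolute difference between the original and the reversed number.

4328911656

Reverse of 3498217287 is 7827128943.
|3498217287 − 7827128943| = 4328911656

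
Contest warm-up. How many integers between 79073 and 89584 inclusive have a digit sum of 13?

56

The integers in [79073, 89584] that have a digit sum of 13: 80005, 80014, 80023, 80032, 80041, 80050, …, 84100, 85000.
56 qualify.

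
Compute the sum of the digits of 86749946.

8+6+7+4+9+9+4+6 = 53

53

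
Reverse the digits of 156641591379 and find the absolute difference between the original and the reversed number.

Reverse of 156641591379 is 973195146651.
|156641591379 − 973195146651| = 816553555272

816553555272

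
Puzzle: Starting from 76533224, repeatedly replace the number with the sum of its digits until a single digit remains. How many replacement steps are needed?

2

76533224 → 32 → 5 (2 steps)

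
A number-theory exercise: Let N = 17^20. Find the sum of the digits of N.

17^20 = 4064231406647572522401601
Sum of its 25 digits: 82.

82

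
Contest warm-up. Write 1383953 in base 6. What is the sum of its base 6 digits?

1383953 in base 6 is 45355105.
Digit sum: 4+5+3+5+5+1+0+5 = 28.

28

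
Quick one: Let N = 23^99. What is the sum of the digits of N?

611

23^99 = 647225717667958234512676373328684966608135637121798638546825574314018838197362232702277832316406382792759851833889013515631314023038087
Sum of its 135 digits: 611.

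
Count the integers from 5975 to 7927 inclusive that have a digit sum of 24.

114

The integers in [5975, 7927] that have a digit sum of 24: 5982, 5991, 6099, 6189, 6198, 6279, …, 7917, 7926.
114 qualify.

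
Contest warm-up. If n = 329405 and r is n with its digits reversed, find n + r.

Reverse of 329405 is 504923.
329405 + 504923 = 834328

834328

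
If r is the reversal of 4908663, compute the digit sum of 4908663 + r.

45

Reversal of 4908663 is 3668094; 4908663 + 3668094 = 8576757.
Digit sum of 8576757: 8+5+7+6+7+5+7 = 45.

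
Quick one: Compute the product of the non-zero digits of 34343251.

4320

3×4×3×4×3×2×5×1 = 4320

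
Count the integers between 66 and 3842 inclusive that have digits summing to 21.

148

The integers in [66, 3842] that have digits summing to 21: 399, 489, 498, 579, 588, 597, …, 3828, 3837.
148 qualify.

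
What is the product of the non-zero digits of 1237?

1×2×3×7 = 42

42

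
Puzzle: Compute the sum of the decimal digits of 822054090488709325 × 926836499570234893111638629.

822054090488709325 × 926836499570234893111638629 = 761909735685948476233467646275478674022515425
Sum of its 45 digits: 221.

221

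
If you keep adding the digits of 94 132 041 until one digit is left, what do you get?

6

9+4+1+3+2+0+4+1 = 24
2+4 = 6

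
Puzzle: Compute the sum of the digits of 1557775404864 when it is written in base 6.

34

1557775404864 in base 6 is 3151344313110400.
Digit sum: 3+1+5+1+3+4+4+3+1+3+1+1+0+4+0+0 = 34.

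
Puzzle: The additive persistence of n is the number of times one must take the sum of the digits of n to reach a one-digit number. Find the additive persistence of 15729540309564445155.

15729540309564445155 → 84 → 12 → 3 (3 steps)

3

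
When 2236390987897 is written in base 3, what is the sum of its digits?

27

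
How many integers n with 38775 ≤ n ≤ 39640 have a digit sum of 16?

15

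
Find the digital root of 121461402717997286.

5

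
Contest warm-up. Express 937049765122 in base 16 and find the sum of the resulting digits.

937049765122 in base 16 is DA2C84B502.
Digit sum: 13+10+2+12+8+4+11+5+0+2 = 67.

67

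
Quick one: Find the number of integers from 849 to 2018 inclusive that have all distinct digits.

The integers in [849, 2018] that have all distinct digits: 849, 850, 851, 852, 853, 854, …, 2017, 2018.
615 qualify.

615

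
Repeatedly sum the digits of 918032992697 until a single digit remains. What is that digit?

2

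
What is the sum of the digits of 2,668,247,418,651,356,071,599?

2+6+6+8+2+4+7+4+1+8+6+5+1+3+5+6+0+7+1+5+9+9 = 105

105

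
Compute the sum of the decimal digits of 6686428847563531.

6+6+8+6+4+2+8+8+4+7+5+6+3+5+3+1 = 82

82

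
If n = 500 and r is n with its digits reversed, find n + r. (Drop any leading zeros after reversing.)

505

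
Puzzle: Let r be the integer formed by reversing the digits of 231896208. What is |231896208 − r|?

Reverse of 231896208 is 802698132.
|231896208 − 802698132| = 570801924

570801924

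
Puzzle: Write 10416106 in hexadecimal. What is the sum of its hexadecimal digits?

76

10416106 in base 16 is 9EEFEA.
Digit sum: 9+14+14+15+14+10 = 76.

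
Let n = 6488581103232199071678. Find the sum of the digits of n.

6+4+8+8+5+8+1+1+0+3+2+3+2+1+9+9+0+7+1+6+7+8 = 99

99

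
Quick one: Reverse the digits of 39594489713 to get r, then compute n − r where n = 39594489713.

Reverse of 39594489713 is 31798449593.
39594489713 − 31798449593 = 7796040120

7796040120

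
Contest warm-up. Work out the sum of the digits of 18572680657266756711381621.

117

1+8+5+7+2+6+8+0+6+5+7+2+6+6+7+5+6+7+1+1+3+8+1+6+2+1 = 117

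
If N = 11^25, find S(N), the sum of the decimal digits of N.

101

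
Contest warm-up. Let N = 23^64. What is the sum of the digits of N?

409

23^64 = 1414430149788231852676288931564393259755477871188002418354492595462286094183104888189441
Sum of its 88 digits: 409.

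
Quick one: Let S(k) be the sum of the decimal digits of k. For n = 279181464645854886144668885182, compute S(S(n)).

First digit sum: 157.
1+5+7 = 13.

13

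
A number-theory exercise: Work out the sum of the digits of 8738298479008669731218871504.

141

8+7+3+8+2+9+8+4+7+9+0+0+8+6+6+9+7+3+1+2+1+8+8+7+1+5+0+4 = 141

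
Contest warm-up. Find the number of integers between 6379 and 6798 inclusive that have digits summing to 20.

The integers in [6379, 6798] that have digits summing to 20: 6383, 6392, 6419, 6428, 6437, 6446, …, 6761, 6770.
38 qualify.

38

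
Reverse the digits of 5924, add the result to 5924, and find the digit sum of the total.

13

Reversal of 5924 is 4295; 5924 + 4295 = 10219.
Digit sum of 10219: 1+0+2+1+9 = 13.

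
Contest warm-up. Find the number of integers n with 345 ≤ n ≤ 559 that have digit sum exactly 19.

8

The integers in [345, 559] that have digit sum exactly 19: 379, 388, 397, 469, 478, 487, 496, 559.
8 qualify.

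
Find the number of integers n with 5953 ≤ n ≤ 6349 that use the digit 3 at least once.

The integers in [5953, 6349] that use the digit 3 at least once: 5953, 5963, 5973, 5983, 5993, 6003, …, 6348, 6349.
112 qualify.

112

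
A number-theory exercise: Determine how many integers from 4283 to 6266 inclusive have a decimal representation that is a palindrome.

20

The integers in [4283, 6266] that have a decimal representation that is a palindrome: 4334, 4444, 4554, 4664, 4774, 4884, …, 6116, 6226.
20 qualify.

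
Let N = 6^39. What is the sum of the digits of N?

6^39 = 2227915756473955677973140996096
Sum of its 31 digits: 162.

162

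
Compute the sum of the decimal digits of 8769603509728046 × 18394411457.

8769603509728046 × 18394411457 = 161311695272688980296623022
Sum of its 27 digits: 115.

115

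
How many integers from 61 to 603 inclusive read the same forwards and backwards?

The integers in [61, 603] that read the same forwards and backwards: 66, 77, 88, 99, 101, 111, …, 585, 595.
54 qualify.

54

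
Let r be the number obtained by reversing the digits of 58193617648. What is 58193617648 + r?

Reverse of 58193617648 is 84671639185.
58193617648 + 84671639185 = 142865256833

142865256833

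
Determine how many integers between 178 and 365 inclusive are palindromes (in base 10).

The integers in [178, 365] that are palindromes (in base 10): 181, 191, 202, 212, 222, 232, …, 353, 363.
19 qualify.

19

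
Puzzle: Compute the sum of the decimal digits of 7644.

21

7+6+4+4 = 21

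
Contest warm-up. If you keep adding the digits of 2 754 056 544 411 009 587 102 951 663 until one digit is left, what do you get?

2+7+5+4+0+5+6+5+4+4+4+1+1+0+0+9+5+8+7+1+0+2+9+5+1+6+6+3 = 110
1+1+0 = 2

2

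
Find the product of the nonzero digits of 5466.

720

5×4×6×6 = 720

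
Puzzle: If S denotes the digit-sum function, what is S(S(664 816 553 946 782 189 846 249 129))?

First digit sum: 143.
1+4+3 = 8.

8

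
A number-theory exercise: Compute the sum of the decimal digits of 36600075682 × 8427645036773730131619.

156

36600075682 × 8427645036773730131619 = 308452446166950195926699221189158
Sum of its 33 digits: 156.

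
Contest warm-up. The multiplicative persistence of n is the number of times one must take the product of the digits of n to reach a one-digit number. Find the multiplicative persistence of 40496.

40496 → 0 (1 step)

1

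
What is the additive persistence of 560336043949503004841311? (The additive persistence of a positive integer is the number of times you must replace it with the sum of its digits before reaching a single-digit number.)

560336043949503004841311 → 82 → 10 → 1 (3 steps)

3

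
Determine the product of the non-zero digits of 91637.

1134

9×1×6×3×7 = 1134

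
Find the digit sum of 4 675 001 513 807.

4+6+7+5+0+0+1+5+1+3+8+0+7 = 47

47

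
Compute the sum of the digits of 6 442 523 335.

37

6+4+4+2+5+2+3+3+3+5 = 37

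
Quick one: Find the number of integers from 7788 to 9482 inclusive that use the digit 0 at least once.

485

The integers in [7788, 9482] that use the digit 0 at least once: 7790, 7800, 7801, 7802, 7803, 7804, …, 9470, 9480.
485 qualify.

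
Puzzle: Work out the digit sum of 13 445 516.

1+3+4+4+5+5+1+6 = 29

29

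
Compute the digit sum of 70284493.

7+0+2+8+4+4+9+3 = 37

37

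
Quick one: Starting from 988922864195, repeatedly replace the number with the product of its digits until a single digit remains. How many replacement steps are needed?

2

988922864195 → 179159040 → 0 (2 steps)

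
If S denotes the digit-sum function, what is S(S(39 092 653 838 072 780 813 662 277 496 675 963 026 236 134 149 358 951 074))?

8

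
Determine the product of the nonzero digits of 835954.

8×3×5×9×5×4 = 21600

21600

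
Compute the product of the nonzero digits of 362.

36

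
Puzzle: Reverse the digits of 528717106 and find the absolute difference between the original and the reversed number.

Reverse of 528717106 is 601717825.
|528717106 − 601717825| = 73000719

73000719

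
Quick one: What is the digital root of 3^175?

The digital root of n equals n mod 9 (or 9 when 9 | n), so we need 3^175 mod 9.
3^175 ≡ 0 (mod 9), so the digital root is 9.

9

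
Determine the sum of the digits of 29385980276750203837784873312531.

146

2+9+3+8+5+9+8+0+2+7+6+7+5+0+2+0+3+8+3+7+7+8+4+8+7+3+3+1+2+5+3+1 = 146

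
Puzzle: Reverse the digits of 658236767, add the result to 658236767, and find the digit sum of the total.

46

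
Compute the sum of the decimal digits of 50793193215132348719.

83

5+0+7+9+3+1+9+3+2+1+5+1+3+2+3+4+8+7+1+9 = 83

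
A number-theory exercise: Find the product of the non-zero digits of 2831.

2×8×3×1 = 48

48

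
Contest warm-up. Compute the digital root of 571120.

5+7+1+1+2+0 = 16
1+6 = 7

7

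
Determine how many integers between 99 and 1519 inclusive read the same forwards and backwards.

The integers in [99, 1519] that read the same forwards and backwards: 99, 101, 111, 121, 131, 141, …, 1331, 1441.
96 qualify.

96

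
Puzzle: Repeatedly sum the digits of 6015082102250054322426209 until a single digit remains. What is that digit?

8

6+0+1+5+0+8+2+1+0+2+2+5+0+0+5+4+3+2+2+4+2+6+2+0+9 = 71
7+1 = 8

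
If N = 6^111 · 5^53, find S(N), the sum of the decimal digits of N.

6^111 · 5^53 = 2631473630507731759332964219453253207000066069648540556710044475641036800000000000000000000000000000000000000000000000000000
Sum of its 124 digits: 279.

279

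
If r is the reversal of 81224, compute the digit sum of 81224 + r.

Reversal of 81224 is 42218; 81224 + 42218 = 123442.
Digit sum of 123442: 1+2+3+4+4+2 = 16.

16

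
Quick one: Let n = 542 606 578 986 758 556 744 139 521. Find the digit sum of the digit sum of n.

12

First digit sum: 138.
1+3+8 = 12.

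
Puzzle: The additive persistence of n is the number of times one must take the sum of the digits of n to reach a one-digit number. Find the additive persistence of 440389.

440389 → 28 → 10 → 1 (3 steps)

3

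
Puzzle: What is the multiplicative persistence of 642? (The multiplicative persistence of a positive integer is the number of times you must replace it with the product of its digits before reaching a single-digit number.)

642 → 48 → 32 → 6 (3 steps)

3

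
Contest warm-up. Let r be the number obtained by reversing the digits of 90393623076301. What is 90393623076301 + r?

Reverse of 90393623076301 is 10367032639309.
90393623076301 + 10367032639309 = 100760655715610

100760655715610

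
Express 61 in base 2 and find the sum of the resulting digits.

61 in base 2 is 111101.
Digit sum: 1+1+1+1+0+1 = 5.

5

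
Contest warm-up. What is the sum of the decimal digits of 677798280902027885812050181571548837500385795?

211

6+7+7+7+9+8+2+8+0+9+0+2+0+2+7+8+8+5+8+1+2+0+5+0+1+8+1+5+7+1+5+4+8+8+3+7+5+0+0+3+8+5+7+9+5 = 211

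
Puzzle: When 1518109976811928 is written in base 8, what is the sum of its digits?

1518109976811928 in base 8 is 53113320571354630.
Digit sum: 5+3+1+1+3+3+2+0+5+7+1+3+5+4+6+3+0 = 52.

52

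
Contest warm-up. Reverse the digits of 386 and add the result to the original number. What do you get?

1069

Reverse of 386 is 683.
386 + 683 = 1069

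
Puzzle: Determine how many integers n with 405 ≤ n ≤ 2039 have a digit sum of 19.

The integers in [405, 2039] that have a digit sum of 19: 469, 478, 487, 496, 559, 568, …, 1981, 1990.
94 qualify.

94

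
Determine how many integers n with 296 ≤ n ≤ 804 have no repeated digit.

367

The integers in [296, 804] that have no repeated digit: 296, 297, 298, 301, 302, 304, …, 803, 804.
367 qualify.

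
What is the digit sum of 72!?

432

72! = 61234458376886086861524070385274672740778091784697328983823014963978384987221689274204160000000000000000
Sum of its 104 digits: 432.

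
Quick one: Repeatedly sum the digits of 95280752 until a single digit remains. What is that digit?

2

9+5+2+8+0+7+5+2 = 38
3+8 = 11
1+1 = 2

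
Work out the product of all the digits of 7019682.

0

7×0×1×9×6×8×2 = 0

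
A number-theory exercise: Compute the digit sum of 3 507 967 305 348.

60

3+5+0+7+9+6+7+3+0+5+3+4+8 = 60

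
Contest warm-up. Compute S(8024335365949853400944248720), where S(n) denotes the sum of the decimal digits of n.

8+0+2+4+3+3+5+3+6+5+9+4+9+8+5+3+4+0+0+9+4+4+2+4+8+7+2+0 = 121

121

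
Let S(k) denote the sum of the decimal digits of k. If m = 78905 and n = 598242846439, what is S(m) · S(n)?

S(78905) = 7+8+9+0+5 = 29.
S(598242846439) = 5+9+8+2+4+2+8+4+6+4+3+9 = 64.
29 · 64 = 1856.

1856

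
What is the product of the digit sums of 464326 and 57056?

S(464326) = 4+6+4+3+2+6 = 25.
S(57056) = 5+7+0+5+6 = 23.
25 · 23 = 575.

575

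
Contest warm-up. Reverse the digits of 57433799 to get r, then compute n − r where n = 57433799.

Reverse of 57433799 is 99733475.
57433799 − 99733475 = -42299676

-42299676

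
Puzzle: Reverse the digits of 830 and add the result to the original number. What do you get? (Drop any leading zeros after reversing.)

868

Reverse of 830 is 38.
830 + 38 = 868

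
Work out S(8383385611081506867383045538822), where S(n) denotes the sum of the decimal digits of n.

8+3+8+3+3+8+5+6+1+1+0+8+1+5+0+6+8+6+7+3+8+3+0+4+5+5+3+8+8+2+2 = 138

138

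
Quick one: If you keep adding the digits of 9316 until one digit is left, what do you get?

9+3+1+6 = 19
1+9 = 10
1+0 = 1
(Equivalently, 9316 mod 9 = 1.)

1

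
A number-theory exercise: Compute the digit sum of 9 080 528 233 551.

51

9+0+8+0+5+2+8+2+3+3+5+5+1 = 51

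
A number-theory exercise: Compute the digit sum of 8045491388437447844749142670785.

8+0+4+5+4+9+1+3+8+8+4+3+7+4+4+7+8+4+4+7+4+9+1+4+2+6+7+0+7+8+5 = 155

155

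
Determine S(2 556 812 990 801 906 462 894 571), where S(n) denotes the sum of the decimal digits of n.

117

2+5+5+6+8+1+2+9+9+0+8+0+1+9+0+6+4+6+2+8+9+4+5+7+1 = 117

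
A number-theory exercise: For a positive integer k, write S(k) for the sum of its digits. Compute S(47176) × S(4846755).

975

S(47176) = 4+7+1+7+6 = 25.
S(4846755) = 4+8+4+6+7+5+5 = 39.
25 · 39 = 975.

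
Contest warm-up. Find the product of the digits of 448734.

4×4×8×7×3×4 = 10752

10752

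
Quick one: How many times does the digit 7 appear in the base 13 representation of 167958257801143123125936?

2

167958257801143123125936 in base 13 is 8AB728A883B2B1569B997.
The digit 7 appears 2 times.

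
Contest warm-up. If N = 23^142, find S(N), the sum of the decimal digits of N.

23^142 = 23192774984369078750237734279529478056786508400568760494458054531175748781538547983737719432314390376285239093373327480102096981869490207569279694674667900572850858333516312349602671597295286129
Sum of its 194 digits: 931.

931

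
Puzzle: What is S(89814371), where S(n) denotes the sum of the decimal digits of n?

8+9+8+1+4+3+7+1 = 41

41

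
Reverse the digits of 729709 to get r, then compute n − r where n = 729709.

-178218

Reverse of 729709 is 907927.
729709 − 907927 = -178218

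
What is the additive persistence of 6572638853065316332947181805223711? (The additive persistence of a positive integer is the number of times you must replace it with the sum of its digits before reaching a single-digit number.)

6572638853065316332947181805223711 → 141 → 6 (2 steps)

2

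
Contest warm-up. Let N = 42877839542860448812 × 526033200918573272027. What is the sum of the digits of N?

191

42877839542860448812 × 526033200918573272027 = 22555167183203856408346566772284584981924
Sum of its 41 digits: 191.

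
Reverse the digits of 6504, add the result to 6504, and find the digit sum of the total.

Reversal of 6504 is 4056; 6504 + 4056 = 10560.
Digit sum of 10560: 1+0+5+6+0 = 12.

12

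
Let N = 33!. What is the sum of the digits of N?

144

33! = 8683317618811886495518194401280000000
Sum of its 37 digits: 144.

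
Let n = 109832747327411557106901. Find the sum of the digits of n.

1+0+9+8+3+2+7+4+7+3+2+7+4+1+1+5+5+7+1+0+6+9+0+1 = 93

93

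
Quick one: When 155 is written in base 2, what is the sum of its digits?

5

155 in base 2 is 10011011.
Digit sum: 1+0+0+1+1+0+1+1 = 5.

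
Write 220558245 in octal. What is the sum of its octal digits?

220558245 in base 8 is 1511271645.
Digit sum: 1+5+1+1+2+7+1+6+4+5 = 33.

33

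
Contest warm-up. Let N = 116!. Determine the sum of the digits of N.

116! = 33931086844518982011982560935885732032396635556994207701963662088123265314176330336254535971207181169698868584991941607780111073928236261199604691797570505851011072000000000000000000000000000
Sum of its 191 digits: 729.

729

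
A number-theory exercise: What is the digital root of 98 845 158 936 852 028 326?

3

9+8+8+4+5+1+5+8+9+3+6+8+5+2+0+2+8+3+2+6 = 102
1+0+2 = 3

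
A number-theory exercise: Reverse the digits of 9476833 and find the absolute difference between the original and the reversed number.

6090084

Reverse of 9476833 is 3386749.
|9476833 − 3386749| = 6090084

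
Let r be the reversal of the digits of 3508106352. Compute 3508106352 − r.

972088299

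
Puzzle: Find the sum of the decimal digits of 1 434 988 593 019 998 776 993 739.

150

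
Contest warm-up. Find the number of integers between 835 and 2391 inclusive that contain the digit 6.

381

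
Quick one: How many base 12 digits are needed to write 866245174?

9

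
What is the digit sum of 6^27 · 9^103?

549

6^27 · 9^103 = 198181099080390043975303339262000401386868910494514588662686931864529195885490409144231684398475167849610562128255647744
Sum of its 120 digits: 549.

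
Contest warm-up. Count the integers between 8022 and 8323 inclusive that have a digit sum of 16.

The integers in [8022, 8323] that have a digit sum of 16: 8026, 8035, 8044, 8053, 8062, 8071, …, 8314, 8323.
25 qualify.

25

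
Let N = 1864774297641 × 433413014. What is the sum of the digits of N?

1864774297641 × 433413014 = 808217448770318899974
Sum of its 21 digits: 114.

114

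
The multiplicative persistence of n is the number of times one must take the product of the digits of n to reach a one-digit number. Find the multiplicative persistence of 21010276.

21010276 → 0 (1 step)

1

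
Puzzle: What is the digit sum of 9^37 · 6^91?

9^37 · 6^91 = 13144274923874818904005056458732884602202226625849379291078975877819190668708467817472552175903175463665664
Sum of its 107 digits: 504.

504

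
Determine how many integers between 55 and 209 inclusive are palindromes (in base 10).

The integers in [55, 209] that are palindromes (in base 10): 55, 66, 77, 88, 99, 101, …, 191, 202.
16 qualify.

16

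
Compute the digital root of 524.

2

5+2+4 = 11
1+1 = 2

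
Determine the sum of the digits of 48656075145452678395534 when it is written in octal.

48656075145452678395534 in base 8 is 12233232575635531350333216.
Digit sum: 1+2+2+3+3+2+3+2+5+7+5+6+3+5+5+3+1+3+5+0+3+3+3+2+1+6 = 84.

84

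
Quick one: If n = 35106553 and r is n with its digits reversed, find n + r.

Reverse of 35106553 is 35560153.
35106553 + 35560153 = 70666706

70666706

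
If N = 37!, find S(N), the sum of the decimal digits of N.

153

37! = 13763753091226345046315979581580902400000000
Sum of its 44 digits: 153.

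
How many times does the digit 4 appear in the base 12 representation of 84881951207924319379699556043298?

84881951207924319379699556043298 in base 12 is 435AA3A15B072603BAB2A550A4B6AA.
The digit 4 appears 2 times.

2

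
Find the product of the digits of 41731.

4×1×7×3×1 = 84

84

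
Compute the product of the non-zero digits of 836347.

12096

8×3×6×3×4×7 = 12096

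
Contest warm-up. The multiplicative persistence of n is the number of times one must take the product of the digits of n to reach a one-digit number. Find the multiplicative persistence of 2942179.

2942179 → 9072 → 0 (2 steps)

2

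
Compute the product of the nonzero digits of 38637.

3×8×6×3×7 = 3024

3024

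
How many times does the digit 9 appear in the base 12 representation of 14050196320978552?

1

14050196320978552 in base 12 is AB39A6213A36534.
The digit 9 appears 1 time.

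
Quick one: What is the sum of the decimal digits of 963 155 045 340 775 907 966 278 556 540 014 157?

9+6+3+1+5+5+0+4+5+3+4+0+7+7+5+9+0+7+9+6+6+2+7+8+5+5+6+5+4+0+0+1+4+1+5+7 = 161

161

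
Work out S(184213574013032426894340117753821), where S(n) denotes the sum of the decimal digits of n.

119

1+8+4+2+1+3+5+7+4+0+1+3+0+3+2+4+2+6+8+9+4+3+4+0+1+1+7+7+5+3+8+2+1 = 119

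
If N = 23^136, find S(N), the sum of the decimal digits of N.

23^136 = 156669947679843222005697106865278311374794448666220125137749904222048133081691751003283531011283286691953726797785687497050779232794624603289812341888715246428187818249372706841397572161
Sum of its 186 digits: 850.

850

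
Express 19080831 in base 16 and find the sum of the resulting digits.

19080831 in base 16 is 123267F.
Digit sum: 1+2+3+2+6+7+15 = 36.

36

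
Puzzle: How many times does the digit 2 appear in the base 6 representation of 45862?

45862 in base 6 is 552154.
The digit 2 appears 1 time.

1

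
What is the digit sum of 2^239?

338

2^239 = 883423532389192164791648750371459257913741948437809479060803100646309888
Sum of its 72 digits: 338.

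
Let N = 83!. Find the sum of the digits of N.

486

83! = 39455239697206586511897471180120610571436503407643446275224357528369751562996629334879591940103770870906880000000000000000000
Sum of its 125 digits: 486.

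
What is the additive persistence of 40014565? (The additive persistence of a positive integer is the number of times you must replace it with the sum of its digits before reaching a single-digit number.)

40014565 → 25 → 7 (2 steps)

2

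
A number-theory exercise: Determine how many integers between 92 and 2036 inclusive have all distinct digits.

The integers in [92, 2036] that have all distinct digits: 92, 93, 94, 95, 96, 97, …, 2035, 2036.
1170 qualify.

1170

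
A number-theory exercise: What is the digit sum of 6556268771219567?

6+5+5+6+2+6+8+7+7+1+2+1+9+5+6+7 = 83

83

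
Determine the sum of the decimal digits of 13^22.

13^22 = 3211838877954855105157369
Sum of its 25 digits: 121.

121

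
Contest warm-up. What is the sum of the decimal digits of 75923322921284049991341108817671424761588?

7+5+9+2+3+3+2+2+9+2+1+2+8+4+0+4+9+9+9+1+3+4+1+1+0+8+8+1+7+6+7+1+4+2+4+7+6+1+5+8+8 = 183

183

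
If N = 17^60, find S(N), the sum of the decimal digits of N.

334

17^60 = 67132880600101282948735355994194317620764746587861166986121564248710884801
Sum of its 74 digits: 334.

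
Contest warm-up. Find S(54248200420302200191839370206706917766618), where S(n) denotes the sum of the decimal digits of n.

151

5+4+2+4+8+2+0+0+4+2+0+3+0+2+2+0+0+1+9+1+8+3+9+3+7+0+2+0+6+7+0+6+9+1+7+7+6+6+6+1+8 = 151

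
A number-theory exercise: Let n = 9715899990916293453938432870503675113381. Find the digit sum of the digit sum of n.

15

First digit sum: 195.
1+9+5 = 15.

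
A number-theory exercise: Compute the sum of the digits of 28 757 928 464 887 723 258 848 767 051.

2+8+7+5+7+9+2+8+4+6+4+8+8+7+7+2+3+2+5+8+8+4+8+7+6+7+0+5+1 = 158

158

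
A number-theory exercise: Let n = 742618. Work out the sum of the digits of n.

7+4+2+6+1+8 = 28

28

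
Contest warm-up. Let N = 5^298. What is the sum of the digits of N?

5^298 = 19636373861190906212383087819945102571900862049997798260446196468748421018886863425840391536149327809108734286260527514052671674441698875611230059296435853809012421857839447714155767243937589228153228759765625
Sum of its 209 digits: 967.

967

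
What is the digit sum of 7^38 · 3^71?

7^38 · 3^71 = 975741115692374558879338689827270181816140336558487058757340444603
Sum of its 66 digits: 315.

315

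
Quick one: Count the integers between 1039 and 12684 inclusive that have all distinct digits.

The integers in [1039, 12684] that have all distinct digits: 1039, 1042, 1043, 1045, 1046, 1047, …, 12683, 12684.
5060 qualify.

5060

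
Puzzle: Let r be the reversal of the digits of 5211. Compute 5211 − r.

4086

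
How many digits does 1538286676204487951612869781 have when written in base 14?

1538286676204487951612869781 in base 14 is 69B3794102992100DA6A152D, which has 24 digits.

24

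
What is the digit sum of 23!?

99

23! = 25852016738884976640000
Sum of its 23 digits: 99.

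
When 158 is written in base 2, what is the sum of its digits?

5

158 in base 2 is 10011110.
Digit sum: 1+0+0+1+1+1+1+0 = 5.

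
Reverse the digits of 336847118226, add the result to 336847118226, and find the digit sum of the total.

84

Reversal of 336847118226 is 622811748633; 336847118226 + 622811748633 = 959658866859.
Digit sum of 959658866859: 9+5+9+6+5+8+8+6+6+8+5+9 = 84.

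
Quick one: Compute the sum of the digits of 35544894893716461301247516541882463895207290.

199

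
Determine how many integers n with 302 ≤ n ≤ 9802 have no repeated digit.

4985

The integers in [302, 9802] that have no repeated digit: 302, 304, 305, 306, 307, 308, …, 9801, 9802.
4985 qualify.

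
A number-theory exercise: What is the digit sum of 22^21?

136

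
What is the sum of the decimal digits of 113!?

666

113! = 22311927486598136465966070212187151182564399087952213171022161345724023063584214692821047352118139068425569179220877461124773845924561575264739138192463311667200000000000000000000000000
Sum of its 185 digits: 666.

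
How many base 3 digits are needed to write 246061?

12

246061 in base 3 is 110111112101, which has 12 digits.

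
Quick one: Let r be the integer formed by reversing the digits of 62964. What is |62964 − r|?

16038

Reverse of 62964 is 46926.
|62964 − 46926| = 16038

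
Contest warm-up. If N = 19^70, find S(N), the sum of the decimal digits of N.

397

19^70 = 325650737981196211817040643482760123711113829069928887581850461693742906986845870061444601
Sum of its 90 digits: 397.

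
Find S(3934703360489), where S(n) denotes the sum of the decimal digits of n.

59

3+9+3+4+7+0+3+3+6+0+4+8+9 = 59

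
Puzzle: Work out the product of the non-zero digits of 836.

8×3×6 = 144

144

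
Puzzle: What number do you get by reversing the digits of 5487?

7845

Reversing 5487 gives 7845.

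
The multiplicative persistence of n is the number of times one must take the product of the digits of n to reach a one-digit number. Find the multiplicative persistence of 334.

3

334 → 36 → 18 → 8 (3 steps)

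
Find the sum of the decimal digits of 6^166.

6^166 = 1489730000211129651147493084736749638502392068134649444902561962993580949614918413752323655662367525918576816058685398066665619456
Sum of its 130 digits: 603.

603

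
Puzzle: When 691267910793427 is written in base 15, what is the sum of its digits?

93

691267910793427 in base 15 is 54DB6E8711887.
Digit sum: 5+4+13+11+6+14+8+7+1+1+8+8+7 = 93.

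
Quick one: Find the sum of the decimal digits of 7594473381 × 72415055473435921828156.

7594473381 × 72415055473435921828156 = 549954211176647460933127598315436
Sum of its 33 digits: 150.

150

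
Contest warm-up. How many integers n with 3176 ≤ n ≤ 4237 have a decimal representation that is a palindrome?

11

The integers in [3176, 4237] that have a decimal representation that is a palindrome: 3223, 3333, 3443, 3553, 3663, 3773, …, 4114, 4224.
11 qualify.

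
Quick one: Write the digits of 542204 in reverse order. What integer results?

Reversing 542204 gives 402245.

402245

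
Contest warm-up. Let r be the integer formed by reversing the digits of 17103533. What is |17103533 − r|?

16426638

Reverse of 17103533 is 33530171.
|17103533 − 33530171| = 16426638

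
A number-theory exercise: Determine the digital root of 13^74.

7

The digital root of n equals n mod 9 (or 9 when 9 | n), so we need 13^74 mod 9.
13^74 ≡ 7 (mod 9), so the digital root is 7.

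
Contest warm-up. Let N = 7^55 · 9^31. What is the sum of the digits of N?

351

7^55 · 9^31 = 11532142318852202581901705820396334590956760278095816299114747952969657045887
Sum of its 77 digits: 351.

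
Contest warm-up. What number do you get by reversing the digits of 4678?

Reversing 4678 gives 8764.

8764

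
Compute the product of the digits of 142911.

1×4×2×9×1×1 = 72

72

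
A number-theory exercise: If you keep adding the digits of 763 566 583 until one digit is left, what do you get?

7+6+3+5+6+6+5+8+3 = 49
4+9 = 13
1+3 = 4

4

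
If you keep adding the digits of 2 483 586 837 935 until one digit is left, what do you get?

2+4+8+3+5+8+6+8+3+7+9+3+5 = 71
7+1 = 8

8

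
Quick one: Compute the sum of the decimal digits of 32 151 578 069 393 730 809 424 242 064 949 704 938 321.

3+2+1+5+1+5+7+8+0+6+9+3+9+3+7+3+0+8+0+9+4+2+4+2+4+2+0+6+4+9+4+9+7+0+4+9+3+8+3+2+1 = 176

176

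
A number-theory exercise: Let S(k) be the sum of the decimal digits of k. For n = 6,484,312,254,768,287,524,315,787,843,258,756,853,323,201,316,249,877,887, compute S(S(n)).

12

First digit sum: 264.
2+6+4 = 12.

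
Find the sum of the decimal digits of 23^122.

23^122 = 13514375886444401298365211006723146584181658608234936220364093057836205506348376296928523338811258580874372651091869946621719478491908451704343846775724932119505765329
Sum of its 167 digits: 745.

745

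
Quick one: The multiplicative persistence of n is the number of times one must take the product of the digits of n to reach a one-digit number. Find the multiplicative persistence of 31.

31 → 3 (1 step)

1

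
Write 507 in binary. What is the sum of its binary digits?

507 in base 2 is 111111011.
Digit sum: 1+1+1+1+1+1+0+1+1 = 8.

8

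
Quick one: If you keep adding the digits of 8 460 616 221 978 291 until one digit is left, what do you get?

8+4+6+0+6+1+6+2+2+1+9+7+8+2+9+1 = 72
7+2 = 9

9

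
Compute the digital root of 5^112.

The digital root of n equals n mod 9 (or 9 when 9 | n), so we need 5^112 mod 9.
5^112 ≡ 4 (mod 9), so the digital root is 4.

4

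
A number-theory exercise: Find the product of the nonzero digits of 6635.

540

6×6×3×5 = 540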